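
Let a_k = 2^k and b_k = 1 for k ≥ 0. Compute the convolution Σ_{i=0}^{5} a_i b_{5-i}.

Write out a_i and b_{5-i} for i = 0,…,5 and sum the products.
Σ = 1·1 + 2·1 + 4·1 + 8·1 + 16·1 + 32·1 = 63.

63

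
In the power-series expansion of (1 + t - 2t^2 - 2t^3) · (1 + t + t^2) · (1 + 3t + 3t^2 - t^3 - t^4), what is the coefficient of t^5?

-25

(1 + t - 2t^2 - 2t^3) has coefficients 1,1,-2,-2 for degrees 0…3.
(1 + t + t^2) has coefficients 1,1,1,0,0,0 for degrees 0…5.
Finally multiplying by (1 + 3t + 3t^2 - t^3 - t^4), the product of all factors after the first has coefficients 1,4,7,5,1,-2 for degrees 0…5.
[t^5] = 1·(-2) + 1·1 − 2·5 − 2·7 = -25.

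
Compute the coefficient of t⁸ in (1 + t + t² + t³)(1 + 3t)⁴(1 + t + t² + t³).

(1 + t + t² + t³) has coefficients 1,1,1,1 for degrees 0…3.
(1 + 3t)⁴ has coefficients 1,12,54,108,81,0,0,0,0 for degrees 0…8.
Finally multiplying by (1 + t + t² + t³), the product of all factors after the first has coefficients 1,13,67,175,255,243,189,81,0 for degrees 0…8.
[t⁸] = 1·0 + 1·81 + 1·189 + 1·243 = 513.

513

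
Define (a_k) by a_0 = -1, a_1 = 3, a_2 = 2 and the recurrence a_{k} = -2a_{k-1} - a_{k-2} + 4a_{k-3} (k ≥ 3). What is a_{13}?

The ordinary generating function has denominator 1 + 2q + q^2 - 4q^3.
Iterating the recurrence: a_0,…,a_{13} = -1, 3, 2, -11, 32, -45, 14, 145, -484, 879, -694, -1427, 7064, -15477.

-15477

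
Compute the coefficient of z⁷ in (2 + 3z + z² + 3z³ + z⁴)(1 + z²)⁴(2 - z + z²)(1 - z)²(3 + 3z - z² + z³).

28

(2 + 3z + z² + 3z³ + z⁴) has coefficients 2,3,1,3,1 for degrees 0…4.
(1 + z²)⁴ has coefficients 1,0,4,0,6,0,4,0 for degrees 0…7.
Multiplying by (2 - z + z²) gives running coefficients 2,-1,9,-4,16,-6,14,-4 for degrees 0…7.
Multiplying by (1 - z)² gives running coefficients 2,-5,13,-23,33,-42,42,-38 for degrees 0…7.
Finally multiplying by (3 + 3z - z² + z³), the product of all factors after the first has coefficients 6,-9,22,-23,12,9,-56,87 for degrees 0…7.
[z⁷] = 2·87 + 3·(-56) + 1·9 + 3·12 + 1·(-23) = 28.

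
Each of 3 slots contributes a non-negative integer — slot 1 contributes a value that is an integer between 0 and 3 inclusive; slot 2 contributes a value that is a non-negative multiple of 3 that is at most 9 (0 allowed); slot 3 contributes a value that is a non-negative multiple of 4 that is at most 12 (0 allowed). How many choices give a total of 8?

The generating function for the choices is (1 + z + z² + z³)·(1 + z³ + z⁶ + z⁹)·(1 + z⁴ + z⁸ + z¹²); the count is [z⁸].
(1 + z + z² + z³) has coefficients 1,1,1,1 for degrees 0…3.
(1 + z³ + z⁶ + z⁹) has coefficients 1,0,0,1,0,0,1,0,0 for degrees 0…8.
Finally multiplying by (1 + z⁴ + z⁸ + z¹²), the product of all factors after the first has coefficients 1,0,0,1,1,0,1,1,1 for degrees 0…8.
[z⁸] = 1·1 + 1·1 + 1·1 + 1·0 = 3.

3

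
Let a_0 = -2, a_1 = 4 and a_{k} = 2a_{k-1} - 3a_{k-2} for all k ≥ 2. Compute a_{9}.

The ordinary generating function has denominator 1 - 2x + 3x^2.
Iterating the recurrence: a_0,…,a_{9} = -2, 4, 14, 16, -10, -68, -106, -8, 302, 628.

628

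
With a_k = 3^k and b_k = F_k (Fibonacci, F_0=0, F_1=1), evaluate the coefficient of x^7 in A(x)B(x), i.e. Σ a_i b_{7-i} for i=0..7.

1297

Write out a_i and b_{7-i} for i = 0,…,7 and sum the products.
Σ = 1·13 + 3·8 + 9·5 + 27·3 + 81·2 + 243·1 + 729·1 + 2187·0 = 1297.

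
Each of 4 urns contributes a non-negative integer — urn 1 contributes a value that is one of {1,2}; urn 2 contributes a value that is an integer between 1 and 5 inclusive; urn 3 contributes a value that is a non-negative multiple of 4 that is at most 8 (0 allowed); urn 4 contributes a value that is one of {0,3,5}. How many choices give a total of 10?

The generating function for the choices is (z + z^2)·(z + z^2 + z^3 + z^4 + z^5)·(1 + z^4 + z^8)·(1 + z^3 + z^5); the count is [z^10].
(z + z^2) has coefficients 0,1,1 for degrees 0…2.
(z + z^2 + z^3 + z^4 + z^5) has coefficients 0,1,1,1,1,1,0,0,0,0,0 for degrees 0…10.
Multiplying by (1 + z^4 + z^8) gives running coefficients 0,1,1,1,1,2,1,1,1,2,1 for degrees 0…10.
Finally multiplying by (1 + z^3 + z^5), the product of all factors after the first has coefficients 0,1,1,1,2,3,3,3,4,4,4 for degrees 0…10.
[z^10] = 1·4 + 1·4 = 8.

8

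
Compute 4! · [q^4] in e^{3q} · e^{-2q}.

The EGF product rule gives c_4 = Σ_{k_1+k_2=4} C(4; k_1,k_2) · ∏ g_i(k_i), where e^{3q} gives (3)^k; e^{-2q} gives (-2)^k.
g_1(k) for k = 0…4: 1, 3, 9, 27, 81.
g_2(k) for k = 0…4: 1, -2, 4, -8, 16.
c_4 = Σ_k C(4,k)·g_1(k)·g_2(4−k) = 1·1·16 + 4·3·(-8) + 6·9·4 + 4·27·(-2) + 1·81·1 = 16 − 96 + 216 − 216 + 81 = 1.

1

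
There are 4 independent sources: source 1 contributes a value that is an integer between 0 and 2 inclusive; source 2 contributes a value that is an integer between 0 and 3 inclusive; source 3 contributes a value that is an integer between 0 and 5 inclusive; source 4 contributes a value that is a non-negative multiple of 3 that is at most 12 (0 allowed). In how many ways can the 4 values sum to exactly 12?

The generating function for the choices is (1 + y + y^2)·(1 + y + y^2 + y^3)·(1 + y + y^2 + y^3 + y^4 + y^5)·(1 + y^3 + y^6 + y^9 + y^12); the count is [y^12].
(1 + y + y^2) has coefficients 1,1,1 for degrees 0…2.
(1 + y + y^2 + y^3) has coefficients 1,1,1,1,0,0,0,0,0,0,0,0,0 for degrees 0…12.
Multiplying by (1 + y + y^2 + y^3 + y^4 + y^5) gives running coefficients 1,2,3,4,4,4,3,2,1,0,0,0,0 for degrees 0…12.
Finally multiplying by (1 + y^3 + y^6 + y^9 + y^12), the product of all factors after the first has coefficients 1,2,3,5,6,7,8,8,8,8,8,8,8 for degrees 0…12.
[y^12] = 1·8 + 1·8 + 1·8 = 24.

24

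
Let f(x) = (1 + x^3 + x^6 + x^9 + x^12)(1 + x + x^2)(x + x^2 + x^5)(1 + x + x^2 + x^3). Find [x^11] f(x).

(1 + x^3 + x^6 + x^9 + x^12) has coefficients 1,0,0,1,0,0,1,0,0,1,0,0 for degrees 0…11.
(1 + x + x^2) has coefficients 1,1,1,0,0,0,0,0,0,0,0,0 for degrees 0…11.
Multiplying by (x + x^2 + x^5) gives running coefficients 0,1,2,2,1,1,1,1,0,0,0,0 for degrees 0…11.
Finally multiplying by (1 + x + x^2 + x^3), the product of all factors after the first has coefficients 0,1,3,5,6,6,5,4,3,2,1,0 for degrees 0…11.
[x^11] = 1·0 + 1·3 + 1·6 + 1·3 = 12.

12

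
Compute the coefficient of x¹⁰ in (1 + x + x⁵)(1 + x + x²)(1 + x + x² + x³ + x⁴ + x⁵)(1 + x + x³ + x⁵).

19

(1 + x + x⁵) has coefficients 1,1,0,0,0,1 for degrees 0…5.
(1 + x + x²) has coefficients 1,1,1,0,0,0,0,0,0,0,0 for degrees 0…10.
Multiplying by (1 + x + x² + x³ + x⁴ + x⁵) gives running coefficients 1,2,3,3,3,3,2,1,0,0,0 for degrees 0…10.
Finally multiplying by (1 + x + x³ + x⁵), the product of all factors after the first has coefficients 1,3,5,7,8,10,10,9,7,5,4 for degrees 0…10.
[x¹⁰] = 1·4 + 1·5 + 1·10 = 19.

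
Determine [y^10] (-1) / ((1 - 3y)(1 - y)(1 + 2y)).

Partial fractions give a closed form: a_n = (-9/10)·3^n + (1/6)·1^n + (-4/15)·(-2)^n.
At n = 10: a_10 = -53417.

-53417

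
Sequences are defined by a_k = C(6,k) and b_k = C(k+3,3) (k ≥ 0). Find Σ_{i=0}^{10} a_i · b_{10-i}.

The convolution is the t^10 coefficient of A(t)B(t).
Σ = 1·286 + 6·220 + 15·165 + 20·120 + 15·84 + 6·56 + 1·35 + 0·20 + 0·10 + 0·4 + 0·1 = 8112.

8112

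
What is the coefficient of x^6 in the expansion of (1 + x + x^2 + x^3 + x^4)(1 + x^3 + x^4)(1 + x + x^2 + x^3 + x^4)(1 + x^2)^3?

44

(1 + x + x^2 + x^3 + x^4) has coefficients 1,1,1,1,1 for degrees 0…4.
(1 + x^3 + x^4) has coefficients 1,0,0,1,1,0,0 for degrees 0…6.
Multiplying by (1 + x + x^2 + x^3 + x^4) gives running coefficients 1,1,1,2,3,2,2 for degrees 0…6.
Finally multiplying by (1 + x^2)^3, the product of all factors after the first has coefficients 1,1,4,5,9,11,15 for degrees 0…6.
[x^6] = 1·15 + 1·11 + 1·9 + 1·5 + 1·4 = 44.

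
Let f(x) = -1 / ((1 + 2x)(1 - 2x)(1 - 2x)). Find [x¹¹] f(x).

The denominator gives the recurrence a_n = 2a_(n−1) + 4a_(n−2) − 8a_(n−3) for n ≥ 3; the numerator fixes a_0 = -1, a_1 = -2, a_2 = -8.
Iterating: -1, -2, -8, -16, -48, -96, -256, -512, -1280, -2560, -6144, -12288, so a_11 = -12288.

-12288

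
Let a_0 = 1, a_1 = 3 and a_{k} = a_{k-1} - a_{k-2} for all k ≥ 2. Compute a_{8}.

The ordinary generating function has denominator 1 - t + t^2.
Iterating the recurrence: a_0,…,a_{8} = 1, 3, 2, -1, -3, -2, 1, 3, 2.

2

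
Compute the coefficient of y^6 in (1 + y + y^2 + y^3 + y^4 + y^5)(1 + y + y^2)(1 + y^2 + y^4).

(1 + y + y^2 + y^3 + y^4 + y^5) has coefficients 1,1,1,1,1,1 for degrees 0…5.
(1 + y + y^2) has coefficients 1,1,1,0,0,0,0 for degrees 0…6.
Finally multiplying by (1 + y^2 + y^4), the product of all factors after the first has coefficients 1,1,2,1,2,1,1 for degrees 0…6.
[y^6] = 1·1 + 1·1 + 1·2 + 1·1 + 1·2 + 1·1 = 8.

8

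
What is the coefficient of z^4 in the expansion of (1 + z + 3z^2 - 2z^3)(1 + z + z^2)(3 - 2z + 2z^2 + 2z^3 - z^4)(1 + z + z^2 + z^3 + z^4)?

34

(1 + z + 3z^2 - 2z^3) has coefficients 1,1,3,-2 for degrees 0…3.
(1 + z + z^2) has coefficients 1,1,1,0,0 for degrees 0…4.
Multiplying by (3 - 2z + 2z^2 + 2z^3 - z^4) gives running coefficients 3,1,3,2,3 for degrees 0…4.
Finally multiplying by (1 + z + z^2 + z^3 + z^4), the product of all factors after the first has coefficients 3,4,7,9,12 for degrees 0…4.
[z^4] = 1·12 + 1·9 + 3·7 − 2·4 = 34.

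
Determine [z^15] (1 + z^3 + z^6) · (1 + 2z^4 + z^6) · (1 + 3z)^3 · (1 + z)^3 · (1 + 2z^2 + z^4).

(1 + z^3 + z^6) has coefficients 1,0,0,1,0,0,1 for degrees 0…6.
(1 + 2z^4 + z^6) has coefficients 1,0,0,0,2,0,1,0,0,0,0,0,0,0,0,0 for degrees 0…15.
Multiplying by (1 + 3z)^3 gives running coefficients 1,9,27,27,2,18,55,63,27,27,0,0,0,0,0,0 for degrees 0…15.
Multiplying by (1 + z)^3 gives running coefficients 1,12,57,136,173,132,142,284,399,352,225,108,27,0,0,0 for degrees 0…15.
Finally multiplying by (1 + 2z^2 + z^4), the product of all factors after the first has coefficients 1,12,59,160,288,416,545,684,856,1052,1165,1096,876,568,279,108 for degrees 0…15.
[z^15] = 1·108 + 1·876 + 1·1052 = 2036.

2036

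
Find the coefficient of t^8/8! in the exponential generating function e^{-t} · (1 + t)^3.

-191

The EGF product rule gives c_8 = Σ_{k_1+k_2=8} C(8; k_1,k_2) · ∏ g_i(k_i), where e^{-t} gives (-1)^k; (1+t)^3 gives the falling factorial (3)_k.
g_1(k) for k = 0…8: 1, -1, 1, -1, 1, -1, 1, -1, 1.
g_2(k) for k = 0…8: 1, 3, 6, 6, 0, 0, 0, 0, 0.
c_8 = Σ_k C(8,k)·g_1(k)·g_2(8−k) = 56·(-1)·6 + 28·1·6 + 8·(-1)·3 + 1·1·1 = −336 + 168 − 24 + 1 = -191.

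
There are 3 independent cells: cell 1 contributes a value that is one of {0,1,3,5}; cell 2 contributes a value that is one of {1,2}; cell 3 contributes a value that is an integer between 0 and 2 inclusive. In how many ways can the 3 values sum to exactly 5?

3

The generating function for the choices is (1 + x + x³ + x⁵)·(x + x²)·(1 + x + x²); the count is [x⁵].
(1 + x + x³ + x⁵) has coefficients 1,1,0,1,0,1 for degrees 0…5.
(x + x²) has coefficients 0,1,1,0,0,0 for degrees 0…5.
Finally multiplying by (1 + x + x²), the product of all factors after the first has coefficients 0,1,2,2,1,0 for degrees 0…5.
[x⁵] = 1·0 + 1·1 + 1·2 + 1·0 = 3.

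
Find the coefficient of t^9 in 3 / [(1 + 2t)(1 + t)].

-3069

The denominator gives the recurrence a_n = −3a_(n−1) − 2a_(n−2) for n ≥ 2; the numerator fixes a_0 = 3, a_1 = -9.
Iterating: 3, -9, 21, -45, 93, -189, 381, -765, 1533, -3069, so a_9 = -3069.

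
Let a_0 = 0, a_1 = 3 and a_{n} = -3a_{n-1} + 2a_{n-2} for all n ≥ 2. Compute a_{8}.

-18837

The ordinary generating function has denominator 1 + 3t - 2t^2.
Iterating the recurrence: a_0,…,a_{8} = 0, 3, -9, 33, -117, 417, -1485, 5289, -18837.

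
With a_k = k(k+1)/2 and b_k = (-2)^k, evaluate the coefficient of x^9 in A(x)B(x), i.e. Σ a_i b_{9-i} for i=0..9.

93

Write out a_i and b_{9-i} for i = 0,…,9 and sum the products.
Σ = 0·(-512) + 1·256 + 3·(-128) + 6·64 + 10·(-32) + 15·16 + 21·(-8) + 28·4 + 36·(-2) + 45·1 = 93.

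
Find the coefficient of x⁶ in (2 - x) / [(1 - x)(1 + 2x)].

107

Partial fractions give a closed form: a_n = (1/3)·1^n + (5/3)·(-2)^n.
At n = 6: a_6 = 107.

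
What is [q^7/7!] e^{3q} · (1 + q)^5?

The EGF product rule gives c_7 = Σ_{k_1+k_2=7} C(7; k_1,k_2) · ∏ g_i(k_i), where e^{3q} gives (3)^k; (1+q)^5 gives the falling factorial (5)_k.
g_1(k) for k = 0…7: 1, 3, 9, 27, 81, 243, 729, 2187.
g_2(k) for k = 0…7: 1, 5, 20, 60, 120, 120, 0, 0.
c_7 = Σ_k C(7,k)·g_1(k)·g_2(7−k) = 21·9·120 + 35·27·120 + 35·81·60 + 21·243·20 + 7·729·5 + 1·2187·1 = 22680 + 113400 + 170100 + 102060 + 25515 + 2187 = 435942.

435942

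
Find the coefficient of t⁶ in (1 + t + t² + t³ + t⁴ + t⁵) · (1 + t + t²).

(1 + t + t² + t³ + t⁴ + t⁵) has coefficients 1,1,1,1,1,1 for degrees 0…5.
(1 + t + t²) has coefficients 1,1,1,0,0,0,0 for degrees 0…6.
[t⁶] = 1·0 + 1·0 + 1·0 + 1·0 + 1·1 + 1·1 = 2.

2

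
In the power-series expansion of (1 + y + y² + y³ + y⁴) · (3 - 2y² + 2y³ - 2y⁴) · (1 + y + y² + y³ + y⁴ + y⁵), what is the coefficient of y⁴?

11

(1 + y + y² + y³ + y⁴) has coefficients 1,1,1,1,1 for degrees 0…4.
(3 - 2y² + 2y³ - 2y⁴) has coefficients 3,0,-2,2,-2 for degrees 0…4.
Finally multiplying by (1 + y + y² + y³ + y⁴ + y⁵), the product of all factors after the first has coefficients 3,3,1,3,1 for degrees 0…4.
[y⁴] = 1·1 + 1·3 + 1·1 + 1·3 + 1·3 = 11.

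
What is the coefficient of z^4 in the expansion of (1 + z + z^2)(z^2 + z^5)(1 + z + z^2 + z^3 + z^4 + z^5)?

(1 + z + z^2) has coefficients 1,1,1 for degrees 0…2.
(z^2 + z^5) has coefficients 0,0,1,0,0 for degrees 0…4.
Finally multiplying by (1 + z + z^2 + z^3 + z^4 + z^5), the product of all factors after the first has coefficients 0,0,1,1,1 for degrees 0…4.
[z^4] = 1·1 + 1·1 + 1·1 = 3.

3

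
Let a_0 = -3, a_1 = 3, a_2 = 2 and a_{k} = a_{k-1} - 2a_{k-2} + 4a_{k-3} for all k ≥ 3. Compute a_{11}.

The ordinary generating function has denominator 1 - t + 2t^2 - 4t^3.
Iterating the recurrence: a_0,…,a_{11} = -3, 3, 2, -16, -8, 32, -16, -112, 48, 208, -336, -560.

-560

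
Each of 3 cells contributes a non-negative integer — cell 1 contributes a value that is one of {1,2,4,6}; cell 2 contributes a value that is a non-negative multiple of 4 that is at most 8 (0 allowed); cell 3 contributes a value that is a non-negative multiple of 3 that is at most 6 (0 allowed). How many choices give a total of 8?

The generating function for the choices is (q + q² + q⁴ + q⁶)·(1 + q⁴ + q⁸)·(1 + q³ + q⁶); the count is [q⁸].
(q + q² + q⁴ + q⁶) has coefficients 0,1,1,0,1,0,1 for degrees 0…6.
(1 + q⁴ + q⁸) has coefficients 1,0,0,0,1,0,0,0,1 for degrees 0…8.
Finally multiplying by (1 + q³ + q⁶), the product of all factors after the first has coefficients 1,0,0,1,1,0,1,1,1 for degrees 0…8.
[q⁸] = 1·1 + 1·1 + 1·1 + 1·0 = 3.

3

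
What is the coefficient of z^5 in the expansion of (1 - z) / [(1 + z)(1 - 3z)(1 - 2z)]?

Partial fractions give a closed form: a_n = (1/6)·(-1)^n + (3/2)·3^n + (-2/3)·2^n.
At n = 5: a_5 = 343.

343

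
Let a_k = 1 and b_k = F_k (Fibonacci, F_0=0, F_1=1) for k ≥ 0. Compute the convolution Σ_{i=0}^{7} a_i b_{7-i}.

33

The convolution is the t^7 coefficient of A(t)B(t).
Σ = 1·13 + 1·8 + 1·5 + 1·3 + 1·2 + 1·1 + 1·1 + 1·0 = 33.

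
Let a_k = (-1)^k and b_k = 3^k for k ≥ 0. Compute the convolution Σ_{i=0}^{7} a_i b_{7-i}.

1640

This is [x^7] in the product of the two ordinary generating functions.
Σ = 1·2187 − 1·729 + 1·243 − 1·81 + 1·27 − 1·9 + 1·3 − 1·1 = 1640.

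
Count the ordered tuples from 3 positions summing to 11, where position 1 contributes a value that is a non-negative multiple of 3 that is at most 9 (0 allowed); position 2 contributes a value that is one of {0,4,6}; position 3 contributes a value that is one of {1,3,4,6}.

2

The generating function for the choices is (1 + q^3 + q^6 + q^9)·(1 + q^4 + q^6)·(q + q^3 + q^4 + q^6); the count is [q^11].
(1 + q^3 + q^6 + q^9) has coefficients 1,0,0,1,0,0,1,0,0,1 for degrees 0…9.
(1 + q^4 + q^6) has coefficients 1,0,0,0,1,0,1,0,0,0,0,0 for degrees 0…11.
Finally multiplying by (q + q^3 + q^4 + q^6), the product of all factors after the first has coefficients 0,1,0,1,1,1,1,2,1,1,2,0 for degrees 0…11.
[q^11] = 1·0 + 1·1 + 1·1 + 1·0 = 2.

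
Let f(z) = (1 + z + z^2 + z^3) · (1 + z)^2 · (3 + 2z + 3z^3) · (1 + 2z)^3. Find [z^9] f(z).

(1 + z + z^2 + z^3) has coefficients 1,1,1,1 for degrees 0…3.
(1 + z)^2 has coefficients 1,2,1,0,0,0,0,0,0,0 for degrees 0…9.
Multiplying by (3 + 2z + 3z^3) gives running coefficients 3,8,7,5,6,3,0,0,0,0 for degrees 0…9.
Finally multiplying by (1 + 2z)^3, the product of all factors after the first has coefficients 3,26,91,167,184,155,130,84,24,0 for degrees 0…9.
[z^9] = 1·0 + 1·24 + 1·84 + 1·130 = 238.

238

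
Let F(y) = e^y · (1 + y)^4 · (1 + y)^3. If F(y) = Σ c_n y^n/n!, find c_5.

9276

The EGF product rule gives c_5 = Σ_{k_1+k_2+k_3=5} C(5; k_1,k_2,k_3) · ∏ g_i(k_i), where e^y gives (1)^k; (1+y)^4 gives the falling factorial (4)_k; (1+y)^3 gives the falling factorial (3)_k.
g_1(k) for k = 0…5: 1, 1, 1, 1, 1, 1.
g_2(k) for k = 0…5: 1, 4, 12, 24, 24, 0.
g_3(k) for k = 0…5: 1, 3, 6, 6, 0, 0.
First combine the last two factors: h(k) = Σ_j C(k,j)·g_2(j)·g_3(k−j) for k = 0…5: 1, 7, 42, 210, 840, 2520.
c_5 = Σ_k C(5,k)·g_1(k)·h(5−k) = 1·1·2520 + 5·1·840 + 10·1·210 + 10·1·42 + 5·1·7 + 1·1·1 = 2520 + 4200 + 2100 + 420 + 35 + 1 = 9276.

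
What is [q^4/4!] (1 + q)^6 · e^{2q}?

2248

The EGF product rule gives c_4 = Σ_{k_1+k_2=4} C(4; k_1,k_2) · ∏ g_i(k_i), where (1+q)^6 gives the falling factorial (6)_k; e^{2q} gives (2)^k.
g_1(k) for k = 0…4: 1, 6, 30, 120, 360.
g_2(k) for k = 0…4: 1, 2, 4, 8, 16.
c_4 = Σ_k C(4,k)·g_1(k)·g_2(4−k) = 1·1·16 + 4·6·8 + 6·30·4 + 4·120·2 + 1·360·1 = 16 + 192 + 720 + 960 + 360 = 2248.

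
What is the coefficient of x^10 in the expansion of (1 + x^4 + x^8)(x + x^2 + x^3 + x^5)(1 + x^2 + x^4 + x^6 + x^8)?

3

(1 + x^4 + x^8) has coefficients 1,0,0,0,1,0,0,0,1 for degrees 0…8.
(x + x^2 + x^3 + x^5) has coefficients 0,1,1,1,0,1,0,0,0,0,0 for degrees 0…10.
Finally multiplying by (1 + x^2 + x^4 + x^6 + x^8), the product of all factors after the first has coefficients 0,1,1,2,1,3,1,3,1,3,1 for degrees 0…10.
[x^10] = 1·1 + 1·1 + 1·1 = 3.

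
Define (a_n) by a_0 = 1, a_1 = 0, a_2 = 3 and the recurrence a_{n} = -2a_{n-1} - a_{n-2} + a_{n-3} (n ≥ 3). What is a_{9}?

The ordinary generating function has denominator 1 + 2y + y^2 - y^3.
Iterating the recurrence: a_0,…,a_{9} = 1, 0, 3, -5, 7, -6, 0, 13, -32, 51.

51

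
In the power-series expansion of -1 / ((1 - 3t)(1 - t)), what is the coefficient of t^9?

-29524

Partial fractions give a closed form: a_n = (-3/2)·3^n + (1/2)·1^n.
At n = 9: a_9 = -29524.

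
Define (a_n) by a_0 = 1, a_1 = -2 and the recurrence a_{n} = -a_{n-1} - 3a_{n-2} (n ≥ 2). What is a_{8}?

-109

The ordinary generating function has denominator 1 + t + 3t^2.
Iterating the recurrence: a_0,…,a_{8} = 1, -2, -1, 7, -4, -17, 29, 22, -109.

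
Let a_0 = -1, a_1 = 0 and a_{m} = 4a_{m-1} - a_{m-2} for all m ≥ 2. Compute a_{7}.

780

The ordinary generating function has denominator 1 - 4y + y^2.
Iterating the recurrence: a_0,…,a_{7} = -1, 0, 1, 4, 15, 56, 209, 780.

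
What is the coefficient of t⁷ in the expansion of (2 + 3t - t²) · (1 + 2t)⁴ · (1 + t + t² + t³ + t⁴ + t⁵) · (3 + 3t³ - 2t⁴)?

1441

(2 + 3t - t²) has coefficients 2,3,-1 for degrees 0…2.
(1 + 2t)⁴ has coefficients 1,8,24,32,16,0,0,0 for degrees 0…7.
Multiplying by (1 + t + t² + t³ + t⁴ + t⁵) gives running coefficients 1,9,33,65,81,81,80,72 for degrees 0…7.
Finally multiplying by (3 + 3t³ - 2t⁴), the product of all factors after the first has coefficients 3,27,99,198,268,324,369,329 for degrees 0…7.
[t⁷] = 2·329 + 3·369 − 1·324 = 1441.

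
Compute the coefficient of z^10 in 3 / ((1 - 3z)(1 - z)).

265719

The denominator gives the recurrence a_n = 4a_(n−1) − 3a_(n−2) for n ≥ 2; the numerator fixes a_0 = 3, a_1 = 12.
Iterating: 3, 12, 39, 120, 363, 1092, 3279, 9840, 29523, 88572, 265719, so a_10 = 265719.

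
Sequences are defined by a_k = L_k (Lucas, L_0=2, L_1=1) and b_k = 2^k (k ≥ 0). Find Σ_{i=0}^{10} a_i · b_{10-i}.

The convolution is the t^10 coefficient of A(t)B(t).
Σ = 2·1024 + 1·512 + 3·256 + 4·128 + 7·64 + 11·32 + 18·16 + 29·8 + 47·4 + 76·2 + 123·1 = 5623.

5623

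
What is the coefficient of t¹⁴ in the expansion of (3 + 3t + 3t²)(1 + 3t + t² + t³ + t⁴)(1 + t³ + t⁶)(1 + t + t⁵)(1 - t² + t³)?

(3 + 3t + 3t²) has coefficients 3,3,3 for degrees 0…2.
(1 + 3t + t² + t³ + t⁴) has coefficients 1,3,1,1,1,0,0,0,0,0,0,0,0,0,0 for degrees 0…14.
Multiplying by (1 + t³ + t⁶) gives running coefficients 1,3,1,2,4,1,2,4,1,1,1,0,0,0,0 for degrees 0…14.
Multiplying by (1 + t + t⁵) gives running coefficients 1,4,4,3,6,6,6,7,7,6,3,3,4,1,1 for degrees 0…14.
Finally multiplying by (1 - t² + t³), the product of all factors after the first has coefficients 1,4,3,0,6,7,3,7,7,5,3,4,7,1,0 for degrees 0…14.
[t¹⁴] = 3·0 + 3·1 + 3·7 = 24.

24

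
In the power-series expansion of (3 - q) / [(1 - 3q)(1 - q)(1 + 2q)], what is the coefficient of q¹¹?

423241

Partial fractions give a closed form: a_n = (12/5)·3^n + (-1/3)·1^n + (14/15)·(-2)^n.
At n = 11: a_11 = 423241.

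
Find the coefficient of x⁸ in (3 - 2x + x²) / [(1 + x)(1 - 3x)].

12030

The denominator gives the recurrence a_n = 2a_(n−1) + 3a_(n−2) for n ≥ 3; the numerator fixes a_0 = 3, a_1 = 4, a_2 = 18.
Iterating: 3, 4, 18, 48, 150, 444, 1338, 4008, 12030, so a_8 = 12030.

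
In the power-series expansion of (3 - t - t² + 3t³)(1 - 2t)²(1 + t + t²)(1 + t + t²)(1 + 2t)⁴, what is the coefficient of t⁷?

(3 - t - t² + 3t³) has coefficients 3,-1,-1,3 for degrees 0…3.
(1 - 2t)² has coefficients 1,-4,4,0,0,0,0,0 for degrees 0…7.
Multiplying by (1 + t + t²) gives running coefficients 1,-3,1,0,4,0,0,0 for degrees 0…7.
Multiplying by (1 + t + t²) gives running coefficients 1,-2,-1,-2,5,4,4,0 for degrees 0…7.
Finally multiplying by (1 + 2t)⁴, the product of all factors after the first has coefficients 1,6,7,-26,-83,-68,76,256 for degrees 0…7.
[t⁷] = 3·256 − 1·76 − 1·(-68) + 3·(-83) = 511.

511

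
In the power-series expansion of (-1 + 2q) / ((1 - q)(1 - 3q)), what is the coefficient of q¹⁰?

Partial fractions give a closed form: a_n = (-1/2)·1^n + (-1/2)·3^n.
At n = 10: a_10 = -29525.

-29525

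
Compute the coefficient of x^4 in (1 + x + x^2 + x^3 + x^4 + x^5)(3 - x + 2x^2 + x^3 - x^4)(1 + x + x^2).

13

(1 + x + x^2 + x^3 + x^4 + x^5) has coefficients 1,1,1,1,1 for degrees 0…4.
(3 - x + 2x^2 + x^3 - x^4) has coefficients 3,-1,2,1,-1 for degrees 0…4.
Finally multiplying by (1 + x + x^2), the product of all factors after the first has coefficients 3,2,4,2,2 for degrees 0…4.
[x^4] = 1·2 + 1·2 + 1·4 + 1·2 + 1·3 = 13.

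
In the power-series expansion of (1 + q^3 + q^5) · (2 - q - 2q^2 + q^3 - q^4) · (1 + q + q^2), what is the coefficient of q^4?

(1 + q^3 + q^5) has coefficients 1,0,0,1,0 for degrees 0…4.
(2 - q - 2q^2 + q^3 - q^4) has coefficients 2,-1,-2,1,-1 for degrees 0…4.
Finally multiplying by (1 + q + q^2), the product of all factors after the first has coefficients 2,1,-1,-2,-2 for degrees 0…4.
[q^4] = 1·(-2) + 1·1 = -1.

-1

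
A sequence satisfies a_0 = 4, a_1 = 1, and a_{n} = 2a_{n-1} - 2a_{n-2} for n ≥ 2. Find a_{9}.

16

The ordinary generating function has denominator 1 - 2y + 2y^2.
Iterating the recurrence: a_0,…,a_{9} = 4, 1, -6, -14, -16, -4, 24, 56, 64, 16.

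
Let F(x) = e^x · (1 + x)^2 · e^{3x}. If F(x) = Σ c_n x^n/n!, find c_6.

24064

The EGF product rule gives c_6 = Σ_{k_1+k_2+k_3=6} C(6; k_1,k_2,k_3) · ∏ g_i(k_i), where e^x gives (1)^k; (1+x)^2 gives the falling factorial (2)_k; e^{3x} gives (3)^k.
g_1(k) for k = 0…6: 1, 1, 1, 1, 1, 1, 1.
g_2(k) for k = 0…6: 1, 2, 2, 0, 0, 0, 0.
g_3(k) for k = 0…6: 1, 3, 9, 27, 81, 243, 729.
First combine the last two factors: h(k) = Σ_j C(k,j)·g_2(j)·g_3(k−j) for k = 0…6: 1, 5, 23, 99, 405, 1593, 6075.
c_6 = Σ_k C(6,k)·g_1(k)·h(6−k) = 1·1·6075 + 6·1·1593 + 15·1·405 + 20·1·99 + 15·1·23 + 6·1·5 + 1·1·1 = 6075 + 9558 + 6075 + 1980 + 345 + 30 + 1 = 24064.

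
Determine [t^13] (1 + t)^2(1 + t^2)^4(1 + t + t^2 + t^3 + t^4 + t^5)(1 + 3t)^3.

(1 + t)^2 has coefficients 1,2,1 for degrees 0…2.
(1 + t^2)^4 has coefficients 1,0,4,0,6,0,4,0,1,0,0,0,0,0 for degrees 0…13.
Multiplying by (1 + t + t^2 + t^3 + t^4 + t^5) gives running coefficients 1,1,5,5,11,11,14,14,11,11,5,5,1,1 for degrees 0…13.
Finally multiplying by (1 + 3t)^3, the product of all factors after the first has coefficients 1,10,41,104,218,380,545,734,812,866,779,644,478,280 for degrees 0…13.
[t^13] = 1·280 + 2·478 + 1·644 = 1880.

1880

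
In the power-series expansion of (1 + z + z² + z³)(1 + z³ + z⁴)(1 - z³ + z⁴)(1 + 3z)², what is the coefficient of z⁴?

(1 + z + z² + z³) has coefficients 1,1,1,1 for degrees 0…3.
(1 + z³ + z⁴) has coefficients 1,0,0,1,1 for degrees 0…4.
Multiplying by (1 - z³ + z⁴) gives running coefficients 1,0,0,0,2 for degrees 0…4.
Finally multiplying by (1 + 3z)², the product of all factors after the first has coefficients 1,6,9,0,2 for degrees 0…4.
[z⁴] = 1·2 + 1·0 + 1·9 + 1·6 = 17.

17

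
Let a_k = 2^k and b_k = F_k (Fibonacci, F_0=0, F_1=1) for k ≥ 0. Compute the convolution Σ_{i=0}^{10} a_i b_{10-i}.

1815

This is [x^10] in the product of the two ordinary generating functions.
Σ = 1·55 + 2·34 + 4·21 + 8·13 + 16·8 + 32·5 + 64·3 + 128·2 + 256·1 + 512·1 + 1024·0 = 1815.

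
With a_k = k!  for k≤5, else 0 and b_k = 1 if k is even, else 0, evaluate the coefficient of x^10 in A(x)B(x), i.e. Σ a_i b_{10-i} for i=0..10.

27

This is [x^10] in the product of the two ordinary generating functions.
Σ = 1·1 + 1·0 + 2·1 + 6·0 + 24·1 + 120·0 + 0·1 + 0·0 + 0·1 + 0·0 + 0·1 = 27.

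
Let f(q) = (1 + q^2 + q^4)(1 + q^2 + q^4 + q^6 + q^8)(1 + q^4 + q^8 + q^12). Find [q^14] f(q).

7

(1 + q^2 + q^4) has coefficients 1,0,1,0,1 for degrees 0…4.
(1 + q^2 + q^4 + q^6 + q^8) has coefficients 1,0,1,0,1,0,1,0,1,0,0,0,0,0,0 for degrees 0…14.
Finally multiplying by (1 + q^4 + q^8 + q^12), the product of all factors after the first has coefficients 1,0,1,0,2,0,2,0,3,0,2,0,3,0,2 for degrees 0…14.
[q^14] = 1·2 + 1·3 + 1·2 = 7.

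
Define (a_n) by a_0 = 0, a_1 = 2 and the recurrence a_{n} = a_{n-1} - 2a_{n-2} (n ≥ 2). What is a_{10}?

The ordinary generating function has denominator 1 - y + 2y^2.
Iterating the recurrence: a_0,…,a_{10} = 0, 2, 2, -2, -6, -2, 10, 14, -6, -34, -22.

-22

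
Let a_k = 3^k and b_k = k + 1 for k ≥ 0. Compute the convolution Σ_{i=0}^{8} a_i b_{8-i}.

The convolution is the t^8 coefficient of A(t)B(t).
Σ = 1·9 + 3·8 + 9·7 + 27·6 + 81·5 + 243·4 + 729·3 + 2187·2 + 6561·1 = 14757.

14757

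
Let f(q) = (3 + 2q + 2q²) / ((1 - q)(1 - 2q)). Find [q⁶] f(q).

569

The denominator gives the recurrence a_n = 3a_(n−1) − 2a_(n−2) for n ≥ 3; the numerator fixes a_0 = 3, a_1 = 11, a_2 = 29.
Iterating: 3, 11, 29, 65, 137, 281, 569, so a_6 = 569.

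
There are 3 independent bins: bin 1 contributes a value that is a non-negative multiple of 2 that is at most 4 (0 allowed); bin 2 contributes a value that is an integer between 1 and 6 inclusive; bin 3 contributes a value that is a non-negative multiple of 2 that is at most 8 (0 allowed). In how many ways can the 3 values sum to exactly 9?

The generating function for the choices is (1 + z^2 + z^4)·(z + z^2 + z^3 + z^4 + z^5 + z^6)·(1 + z^2 + z^4 + z^6 + z^8); the count is [z^9].
(1 + z^2 + z^4) has coefficients 1,0,1,0,1 for degrees 0…4.
(z + z^2 + z^3 + z^4 + z^5 + z^6) has coefficients 0,1,1,1,1,1,1,0,0,0 for degrees 0…9.
Finally multiplying by (1 + z^2 + z^4 + z^6 + z^8), the product of all factors after the first has coefficients 0,1,1,2,2,3,3,3,3,3 for degrees 0…9.
[z^9] = 1·3 + 1·3 + 1·3 = 9.

9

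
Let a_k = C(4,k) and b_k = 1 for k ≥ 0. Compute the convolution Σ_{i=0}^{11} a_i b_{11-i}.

Write out a_i and b_{11-i} for i = 0,…,11 and sum the products.
Σ = 1·1 + 4·1 + 6·1 + 4·1 + 1·1 + 0·1 + 0·1 + 0·1 + 0·1 + 0·1 + 0·1 + 0·1 = 16.

16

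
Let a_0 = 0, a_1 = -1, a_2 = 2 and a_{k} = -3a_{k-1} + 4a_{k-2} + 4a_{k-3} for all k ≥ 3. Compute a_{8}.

The ordinary generating function has denominator 1 + 3y - 4y^2 - 4y^3.
Iterating the recurrence: a_0,…,a_{8} = 0, -1, 2, -10, 34, -134, 498, -1894, 7138.

7138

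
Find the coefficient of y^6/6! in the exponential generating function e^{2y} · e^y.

The EGF product rule gives c_6 = Σ_{k_1+k_2=6} C(6; k_1,k_2) · ∏ g_i(k_i), where e^{2y} gives (2)^k; e^y gives (1)^k.
g_1(k) for k = 0…6: 1, 2, 4, 8, 16, 32, 64.
g_2(k) for k = 0…6: 1, 1, 1, 1, 1, 1, 1.
c_6 = Σ_k C(6,k)·g_1(k)·g_2(6−k) = 1·1·1 + 6·2·1 + 15·4·1 + 20·8·1 + 15·16·1 + 6·32·1 + 1·64·1 = 1 + 12 + 60 + 160 + 240 + 192 + 64 = 729.

729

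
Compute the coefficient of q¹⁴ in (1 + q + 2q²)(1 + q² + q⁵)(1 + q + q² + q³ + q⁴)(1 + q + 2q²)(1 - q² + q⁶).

(1 + q + 2q²) has coefficients 1,1,2 for degrees 0…2.
(1 + q² + q⁵) has coefficients 1,0,1,0,0,1,0,0,0,0,0,0,0,0,0 for degrees 0…14.
Multiplying by (1 + q + q² + q³ + q⁴) gives running coefficients 1,1,2,2,2,2,2,1,1,1,0,0,0,0,0 for degrees 0…14.
Multiplying by (1 + q + 2q²) gives running coefficients 1,2,5,6,8,8,8,7,6,4,3,2,0,0,0 for degrees 0…14.
Finally multiplying by (1 - q² + q⁶), the product of all factors after the first has coefficients 1,2,4,4,3,2,1,1,3,3,5,6,5,5,6 for degrees 0…14.
[q¹⁴] = 1·6 + 1·5 + 2·5 = 21.

21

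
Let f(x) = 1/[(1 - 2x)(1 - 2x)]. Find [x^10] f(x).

The denominator gives the recurrence a_n = 4a_(n−1) − 4a_(n−2) for n ≥ 2; the numerator fixes a_0 = 1, a_1 = 4.
Iterating: 1, 4, 12, 32, 80, 192, 448, 1024, 2304, 5120, 11264, so a_10 = 11264.

11264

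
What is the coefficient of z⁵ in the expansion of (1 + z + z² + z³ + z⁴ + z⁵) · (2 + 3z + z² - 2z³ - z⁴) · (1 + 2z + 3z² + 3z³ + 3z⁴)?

54

(1 + z + z² + z³ + z⁴ + z⁵) has coefficients 1,1,1,1,1,1 for degrees 0…5.
(2 + 3z + z² - 2z³ - z⁴) has coefficients 2,3,1,-2,-1,0 for degrees 0…5.
Finally multiplying by (1 + 2z + 3z² + 3z³ + 3z⁴), the product of all factors after the first has coefficients 2,7,13,15,13,4 for degrees 0…5.
[z⁵] = 1·4 + 1·13 + 1·15 + 1·13 + 1·7 + 1·2 = 54.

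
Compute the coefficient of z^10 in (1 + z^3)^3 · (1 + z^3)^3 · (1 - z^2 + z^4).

(1 + z^3)^3 has coefficients 1,0,0,3,0,0,3,0,0,1 for degrees 0…9.
(1 + z^3)^3 has coefficients 1,0,0,3,0,0,3,0,0,1,0 for degrees 0…10.
Finally multiplying by (1 - z^2 + z^4), the product of all factors after the first has coefficients 1,0,-1,3,1,-3,3,3,-3,1,3 for degrees 0…10.
[z^10] = 1·3 + 3·3 + 3·1 + 1·0 = 15.

15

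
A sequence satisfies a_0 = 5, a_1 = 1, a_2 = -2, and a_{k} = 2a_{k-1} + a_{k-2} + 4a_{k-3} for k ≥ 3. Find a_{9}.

6029

The ordinary generating function has denominator 1 - 2x - x^2 - 4x^3.
Iterating the recurrence: a_0,…,a_{9} = 5, 1, -2, 17, 36, 81, 266, 757, 2104, 6029.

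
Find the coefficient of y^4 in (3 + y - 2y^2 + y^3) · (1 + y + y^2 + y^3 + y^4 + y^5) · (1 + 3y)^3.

192

(3 + y - 2y^2 + y^3) has coefficients 3,1,-2,1 for degrees 0…3.
(1 + y + y^2 + y^3 + y^4 + y^5) has coefficients 1,1,1,1,1 for degrees 0…4.
Finally multiplying by (1 + 3y)^3, the product of all factors after the first has coefficients 1,10,37,64,64 for degrees 0…4.
[y^4] = 3·64 + 1·64 − 2·37 + 1·10 = 192.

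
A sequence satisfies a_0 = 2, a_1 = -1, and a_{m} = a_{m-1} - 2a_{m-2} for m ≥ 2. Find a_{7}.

The ordinary generating function has denominator 1 - y + 2y^2.
Iterating the recurrence: a_0,…,a_{7} = 2, -1, -5, -3, 7, 13, -1, -27.

-27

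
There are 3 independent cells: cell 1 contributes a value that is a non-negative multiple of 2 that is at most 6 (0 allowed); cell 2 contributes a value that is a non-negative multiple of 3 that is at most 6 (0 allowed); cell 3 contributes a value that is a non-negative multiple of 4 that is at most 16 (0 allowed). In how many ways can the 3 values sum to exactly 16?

The generating function for the choices is (1 + x² + x⁴ + x⁶)·(1 + x³ + x⁶)·(1 + x⁴ + x⁸ + x¹² + x¹⁶); the count is [x¹⁶].
(1 + x² + x⁴ + x⁶) has coefficients 1,0,1,0,1,0,1 for degrees 0…6.
(1 + x³ + x⁶) has coefficients 1,0,0,1,0,0,1,0,0,0,0,0,0,0,0,0,0 for degrees 0…16.
Finally multiplying by (1 + x⁴ + x⁸ + x¹² + x¹⁶), the product of all factors after the first has coefficients 1,0,0,1,1,0,1,1,1,0,1,1,1,0,1,1,1 for degrees 0…16.
[x¹⁶] = 1·1 + 1·1 + 1·1 + 1·1 = 4.

4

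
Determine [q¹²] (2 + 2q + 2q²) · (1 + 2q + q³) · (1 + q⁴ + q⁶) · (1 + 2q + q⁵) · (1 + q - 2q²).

-22

(2 + 2q + 2q²) has coefficients 2,2,2 for degrees 0…2.
(1 + 2q + q³) has coefficients 1,2,0,1,0,0,0,0,0,0,0,0,0 for degrees 0…12.
Multiplying by (1 + q⁴ + q⁶) gives running coefficients 1,2,0,1,1,2,1,3,0,1,0,0,0 for degrees 0…12.
Multiplying by (1 + 2q + q⁵) gives running coefficients 1,4,4,1,3,5,7,5,7,2,4,1,3 for degrees 0…12.
Finally multiplying by (1 + q - 2q²), the product of all factors after the first has coefficients 1,5,6,-3,-4,6,6,2,-2,-1,-8,1,-4 for degrees 0…12.
[q¹²] = 2·(-4) + 2·1 + 2·(-8) = -22.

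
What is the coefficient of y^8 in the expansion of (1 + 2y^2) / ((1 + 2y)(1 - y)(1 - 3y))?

7319

The denominator gives the recurrence a_n = 2a_(n−1) + 5a_(n−2) − 6a_(n−3) for n ≥ 3; the numerator fixes a_0 = 1, a_1 = 2, a_2 = 11.
Iterating: 1, 2, 11, 26, 95, 254, 827, 2354, 7319, so a_8 = 7319.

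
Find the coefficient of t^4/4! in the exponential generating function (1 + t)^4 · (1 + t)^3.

840

The EGF product rule gives c_4 = Σ_{k_1+k_2=4} C(4; k_1,k_2) · ∏ g_i(k_i), where (1+t)^4 gives the falling factorial (4)_k; (1+t)^3 gives the falling factorial (3)_k.
g_1(k) for k = 0…4: 1, 4, 12, 24, 24.
g_2(k) for k = 0…4: 1, 3, 6, 6, 0.
c_4 = Σ_k C(4,k)·g_1(k)·g_2(4−k) = 4·4·6 + 6·12·6 + 4·24·3 + 1·24·1 = 96 + 432 + 288 + 24 = 840.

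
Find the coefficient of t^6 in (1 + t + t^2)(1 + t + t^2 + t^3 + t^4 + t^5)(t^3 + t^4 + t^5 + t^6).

9

(1 + t + t^2) has coefficients 1,1,1 for degrees 0…2.
(1 + t + t^2 + t^3 + t^4 + t^5) has coefficients 1,1,1,1,1,1,0 for degrees 0…6.
Finally multiplying by (t^3 + t^4 + t^5 + t^6), the product of all factors after the first has coefficients 0,0,0,1,2,3,4 for degrees 0…6.
[t^6] = 1·4 + 1·3 + 1·2 = 9.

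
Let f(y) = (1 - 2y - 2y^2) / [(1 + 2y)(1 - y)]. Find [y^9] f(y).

-513

The denominator gives the recurrence a_n = −a_(n−1) + 2a_(n−2) for n ≥ 3; the numerator fixes a_0 = 1, a_1 = -3, a_2 = 3.
Iterating: 1, -3, 3, -9, 15, -33, 63, -129, 255, -513, so a_9 = -513.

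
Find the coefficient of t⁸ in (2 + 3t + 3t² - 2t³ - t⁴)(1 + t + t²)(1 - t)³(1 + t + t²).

-2

(2 + 3t + 3t² - 2t³ - t⁴) has coefficients 2,3,3,-2,-1 for degrees 0…4.
(1 + t + t²) has coefficients 1,1,1,0,0,0,0,0,0 for degrees 0…8.
Multiplying by (1 - t)³ gives running coefficients 1,-2,1,-1,2,-1,0,0,0 for degrees 0…8.
Finally multiplying by (1 + t + t²), the product of all factors after the first has coefficients 1,-1,0,-2,2,0,1,-1,0 for degrees 0…8.
[t⁸] = 2·0 + 3·(-1) + 3·1 − 2·0 − 1·2 = -2.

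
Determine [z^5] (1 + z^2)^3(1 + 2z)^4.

120

(1 + z^2)^3 has coefficients 1,0,3,0,3,0 for degrees 0…5.
(1 + 2z)^4 has coefficients 1,8,24,32,16,0 for degrees 0…5.
[z^5] = 1·0 + 3·32 + 3·8 = 120.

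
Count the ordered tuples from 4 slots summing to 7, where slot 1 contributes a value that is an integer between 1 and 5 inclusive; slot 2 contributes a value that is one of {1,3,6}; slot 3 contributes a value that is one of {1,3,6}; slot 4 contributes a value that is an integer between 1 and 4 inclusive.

The generating function for the choices is (z + z^2 + z^3 + z^4 + z^5)·(z + z^3 + z^6)·(z + z^3 + z^6)·(z + z^2 + z^3 + z^4); the count is [z^7].
(z + z^2 + z^3 + z^4 + z^5) has coefficients 0,1,1,1,1,1 for degrees 0…5.
(z + z^3 + z^6) has coefficients 0,1,0,1,0,0,1,0 for degrees 0…7.
Multiplying by (z + z^3 + z^6) gives running coefficients 0,0,1,0,2,0,1,2 for degrees 0…7.
Finally multiplying by (z + z^2 + z^3 + z^4), the product of all factors after the first has coefficients 0,0,0,1,1,3,3,3 for degrees 0…7.
[z^7] = 1·3 + 1·3 + 1·1 + 1·1 + 1·0 = 8.

8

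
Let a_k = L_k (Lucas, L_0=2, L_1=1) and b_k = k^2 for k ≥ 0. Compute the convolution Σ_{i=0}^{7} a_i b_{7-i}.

398

This is [x^7] in the product of the two ordinary generating functions.
Σ = 2·49 + 1·36 + 3·25 + 4·16 + 7·9 + 11·4 + 18·1 + 29·0 = 398.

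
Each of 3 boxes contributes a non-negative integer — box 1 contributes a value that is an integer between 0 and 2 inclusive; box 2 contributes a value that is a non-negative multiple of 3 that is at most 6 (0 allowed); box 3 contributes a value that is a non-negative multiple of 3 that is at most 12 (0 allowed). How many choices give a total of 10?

The generating function for the choices is (1 + t + t²)·(1 + t³ + t⁶)·(1 + t³ + t⁶ + t⁹ + t¹²); the count is [t¹⁰].
(1 + t + t²) has coefficients 1,1,1 for degrees 0…2.
(1 + t³ + t⁶) has coefficients 1,0,0,1,0,0,1,0,0,0,0 for degrees 0…10.
Finally multiplying by (1 + t³ + t⁶ + t⁹ + t¹²), the product of all factors after the first has coefficients 1,0,0,2,0,0,3,0,0,3,0 for degrees 0…10.
[t¹⁰] = 1·0 + 1·3 + 1·0 = 3.

3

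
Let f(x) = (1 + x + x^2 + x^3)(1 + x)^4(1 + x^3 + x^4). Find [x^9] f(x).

16

(1 + x + x^2 + x^3) has coefficients 1,1,1,1 for degrees 0…3.
(1 + x)^4 has coefficients 1,4,6,4,1,0,0,0,0,0 for degrees 0…9.
Finally multiplying by (1 + x^3 + x^4), the product of all factors after the first has coefficients 1,4,6,5,6,10,10,5,1,0 for degrees 0…9.
[x^9] = 1·0 + 1·1 + 1·5 + 1·10 = 16.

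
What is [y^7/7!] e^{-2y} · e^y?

The EGF product rule gives c_7 = Σ_{k_1+k_2=7} C(7; k_1,k_2) · ∏ g_i(k_i), where e^{-2y} gives (-2)^k; e^y gives (1)^k.
g_1(k) for k = 0…7: 1, -2, 4, -8, 16, -32, 64, -128.
g_2(k) for k = 0…7: 1, 1, 1, 1, 1, 1, 1, 1.
c_7 = Σ_k C(7,k)·g_1(k)·g_2(7−k) = 1·1·1 + 7·(-2)·1 + 21·4·1 + 35·(-8)·1 + 35·16·1 + 21·(-32)·1 + 7·64·1 + 1·(-128)·1 = 1 − 14 + 84 − 280 + 560 − 672 + 448 − 128 = -1.

-1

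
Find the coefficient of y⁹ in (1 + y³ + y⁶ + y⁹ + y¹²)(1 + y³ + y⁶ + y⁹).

4

(1 + y³ + y⁶ + y⁹ + y¹²) has coefficients 1,0,0,1,0,0,1,0,0,1 for degrees 0…9.
(1 + y³ + y⁶ + y⁹) has coefficients 1,0,0,1,0,0,1,0,0,1 for degrees 0…9.
[y⁹] = 1·1 + 1·1 + 1·1 + 1·1 = 4.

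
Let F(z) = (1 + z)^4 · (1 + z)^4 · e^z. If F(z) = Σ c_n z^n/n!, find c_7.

The EGF product rule gives c_7 = Σ_{k_1+k_2+k_3=7} C(7; k_1,k_2,k_3) · ∏ g_i(k_i), where (1+z)^4 gives the falling factorial (4)_k; (1+z)^4 gives the falling factorial (4)_k; e^z gives (1)^k.
g_1(k) for k = 0…7: 1, 4, 12, 24, 24, 0, 0, 0.
g_2(k) for k = 0…7: 1, 4, 12, 24, 24, 0, 0, 0.
g_3(k) for k = 0…7: 1, 1, 1, 1, 1, 1, 1, 1.
First combine the last two factors: h(k) = Σ_j C(k,j)·g_2(j)·g_3(k−j) for k = 0…7: 1, 5, 21, 73, 209, 501, 1045, 1961.
c_7 = Σ_k C(7,k)·g_1(k)·h(7−k) = 1·1·1961 + 7·4·1045 + 21·12·501 + 35·24·209 + 35·24·73 = 1961 + 29260 + 126252 + 175560 + 61320 = 394353.

394353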